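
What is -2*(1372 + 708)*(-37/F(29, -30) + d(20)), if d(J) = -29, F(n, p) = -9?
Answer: 931840/9 ≈ 1.0354e+5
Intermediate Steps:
-2*(1372 + 708)*(-37/F(29, -30) + d(20)) = -2*(1372 + 708)*(-37/(-9) - 29) = -4160*(-37*(-1/9) - 29) = -4160*(37/9 - 29) = -4160*(-224)/9 = -2*(-465920/9) = 931840/9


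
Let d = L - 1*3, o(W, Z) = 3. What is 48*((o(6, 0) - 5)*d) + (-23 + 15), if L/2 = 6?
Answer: -872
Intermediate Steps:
L = 12 (L = 2*6 = 12)
d = 9 (d = 12 - 1*3 = 12 - 3 = 9)
48*((o(6, 0) - 5)*d) + (-23 + 15) = 48*((3 - 5)*9) + (-23 + 15) = 48*(-2*9) - 8 = 48*(-18) - 8 = -864 - 8 = -872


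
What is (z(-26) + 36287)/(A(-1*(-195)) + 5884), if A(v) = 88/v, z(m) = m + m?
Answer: 7065825/1147468 ≈ 6.1578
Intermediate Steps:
z(m) = 2*m
(z(-26) + 36287)/(A(-1*(-195)) + 5884) = (2*(-26) + 36287)/(88/((-1*(-195))) + 5884) = (-52 + 36287)/(88/195 + 5884) = 36235/(88*(1/195) + 5884) = 36235/(88/195 + 5884) = 36235/(1147468/195) = 36235*(195/1147468) = 7065825/1147468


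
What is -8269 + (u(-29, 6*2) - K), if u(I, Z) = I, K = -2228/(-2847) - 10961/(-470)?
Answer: -11135723947/1338090 ≈ -8322.1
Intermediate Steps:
K = 32253127/1338090 (K = -2228*(-1/2847) - 10961*(-1/470) = 2228/2847 + 10961/470 = 32253127/1338090 ≈ 24.104)
-8269 + (u(-29, 6*2) - K) = -8269 + (-29 - 1*32253127/1338090) = -8269 + (-29 - 32253127/1338090) = -8269 - 71057737/1338090 = -11135723947/1338090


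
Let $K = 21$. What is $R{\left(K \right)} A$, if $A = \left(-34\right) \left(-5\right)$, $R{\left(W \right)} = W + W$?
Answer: $7140$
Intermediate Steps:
$R{\left(W \right)} = 2 W$
$A = 170$
$R{\left(K \right)} A = 2 \cdot 21 \cdot 170 = 42 \cdot 170 = 7140$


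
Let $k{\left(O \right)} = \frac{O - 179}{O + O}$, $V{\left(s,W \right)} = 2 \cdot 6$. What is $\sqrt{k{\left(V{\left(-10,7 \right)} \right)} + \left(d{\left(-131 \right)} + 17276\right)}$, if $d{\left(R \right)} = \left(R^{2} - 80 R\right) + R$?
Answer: $\frac{19 \sqrt{17862}}{12} \approx 211.61$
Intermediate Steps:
$d{\left(R \right)} = R^{2} - 79 R$
$V{\left(s,W \right)} = 12$
$k{\left(O \right)} = \frac{-179 + O}{2 O}$
$\sqrt{k{\left(V{\left(-10,7 \right)} \right)} + \left(d{\left(-131 \right)} + 17276\right)} = \sqrt{\frac{-179 + 12}{2 \cdot 12} - \left(-17276 + 131 \left(-79 - 131\right)\right)} = \sqrt{\frac{1}{2} \cdot \frac{1}{12} \left(-167\right) + \left(\left(-131\right) \left(-210\right) + 17276\right)} = \sqrt{- \frac{167}{24} + \left(27510 + 17276\right)} = \sqrt{- \frac{167}{24} + 44786} = \sqrt{\frac{1074697}{24}} = \frac{19 \sqrt{17862}}{12}$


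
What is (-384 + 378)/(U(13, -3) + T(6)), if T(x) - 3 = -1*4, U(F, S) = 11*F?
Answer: -3/71 ≈ -0.042253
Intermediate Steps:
T(x) = -1 (T(x) = 3 - 1*4 = 3 - 4 = -1)
(-384 + 378)/(U(13, -3) + T(6)) = (-384 + 378)/(11*13 - 1) = -6/(143 - 1) = -6/142 = -6*1/142 = -3/71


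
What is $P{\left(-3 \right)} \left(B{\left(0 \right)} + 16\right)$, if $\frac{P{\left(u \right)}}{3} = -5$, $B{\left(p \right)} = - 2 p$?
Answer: $-240$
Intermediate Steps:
$P{\left(u \right)} = -15$ ($P{\left(u \right)} = 3 \left(-5\right) = -15$)
$P{\left(-3 \right)} \left(B{\left(0 \right)} + 16\right) = - 15 \left(\left(-2\right) 0 + 16\right) = - 15 \left(0 + 16\right) = \left(-15\right) 16 = -240$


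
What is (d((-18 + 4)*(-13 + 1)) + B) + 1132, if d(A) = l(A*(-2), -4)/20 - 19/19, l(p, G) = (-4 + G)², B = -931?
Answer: 1016/5 ≈ 203.20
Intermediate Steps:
d(A) = 11/5 (d(A) = (-4 - 4)²/20 - 19/19 = (-8)²*(1/20) - 19*1/19 = 64*(1/20) - 1 = 16/5 - 1 = 11/5)
(d((-18 + 4)*(-13 + 1)) + B) + 1132 = (11/5 - 931) + 1132 = -4644/5 + 1132 = 1016/5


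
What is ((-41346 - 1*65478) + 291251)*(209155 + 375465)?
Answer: 107819712740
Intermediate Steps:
((-41346 - 1*65478) + 291251)*(209155 + 375465) = ((-41346 - 65478) + 291251)*584620 = (-106824 + 291251)*584620 = 184427*584620 = 107819712740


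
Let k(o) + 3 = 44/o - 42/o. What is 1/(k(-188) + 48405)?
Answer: 94/4549787 ≈ 2.0660e-5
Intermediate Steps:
k(o) = -3 + 2/o (k(o) = -3 + (44/o - 42/o) = -3 + 2/o)
1/(k(-188) + 48405) = 1/((-3 + 2/(-188)) + 48405) = 1/((-3 + 2*(-1/188)) + 48405) = 1/((-3 - 1/94) + 48405) = 1/(-283/94 + 48405) = 1/(4549787/94) = 94/4549787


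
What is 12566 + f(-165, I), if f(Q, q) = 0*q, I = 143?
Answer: 12566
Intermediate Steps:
f(Q, q) = 0
12566 + f(-165, I) = 12566 + 0 = 12566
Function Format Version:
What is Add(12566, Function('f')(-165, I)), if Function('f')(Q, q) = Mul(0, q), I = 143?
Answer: 12566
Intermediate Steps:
Function('f')(Q, q) = 0
Add(12566, Function('f')(-165, I)) = Add(12566, 0) = 12566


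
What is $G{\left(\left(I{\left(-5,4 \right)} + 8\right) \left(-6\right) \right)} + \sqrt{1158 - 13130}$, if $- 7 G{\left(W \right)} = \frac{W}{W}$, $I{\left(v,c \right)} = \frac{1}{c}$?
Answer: $- \frac{1}{7} + 2 i \sqrt{2993} \approx -0.14286 + 109.42 i$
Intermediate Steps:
$G{\left(W \right)} = - \frac{1}{7}$ ($G{\left(W \right)} = - \frac{W \frac{1}{W}}{7} = \left(- \frac{1}{7}\right) 1 = - \frac{1}{7}$)
$G{\left(\left(I{\left(-5,4 \right)} + 8\right) \left(-6\right) \right)} + \sqrt{1158 - 13130} = - \frac{1}{7} + \sqrt{1158 - 13130} = - \frac{1}{7} + \sqrt{-11972} = - \frac{1}{7} + 2 i \sqrt{2993}$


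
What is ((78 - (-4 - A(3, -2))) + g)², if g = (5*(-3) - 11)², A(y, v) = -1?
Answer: 573049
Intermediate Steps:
g = 676 (g = (-15 - 11)² = (-26)² = 676)
((78 - (-4 - A(3, -2))) + g)² = ((78 - (-4 - 1*(-1))) + 676)² = ((78 - (-4 + 1)) + 676)² = ((78 - 1*(-3)) + 676)² = ((78 + 3) + 676)² = (81 + 676)² = 757² = 573049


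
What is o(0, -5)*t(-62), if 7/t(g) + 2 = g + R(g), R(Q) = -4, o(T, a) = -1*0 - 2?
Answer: 7/34 ≈ 0.20588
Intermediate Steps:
o(T, a) = -2 (o(T, a) = 0 - 2 = -2)
t(g) = 7/(-6 + g) (t(g) = 7/(-2 + (g - 4)) = 7/(-2 + (-4 + g)) = 7/(-6 + g))
o(0, -5)*t(-62) = -14/(-6 - 62) = -14/(-68) = -14*(-1)/68 = -2*(-7/68) = 7/34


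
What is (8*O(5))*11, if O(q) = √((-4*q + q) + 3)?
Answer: 176*I*√3 ≈ 304.84*I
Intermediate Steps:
O(q) = √(3 - 3*q) (O(q) = √(-3*q + 3) = √(3 - 3*q))
(8*O(5))*11 = (8*√(3 - 3*5))*11 = (8*√(3 - 15))*11 = (8*√(-12))*11 = (8*(2*I*√3))*11 = (16*I*√3)*11 = 176*I*√3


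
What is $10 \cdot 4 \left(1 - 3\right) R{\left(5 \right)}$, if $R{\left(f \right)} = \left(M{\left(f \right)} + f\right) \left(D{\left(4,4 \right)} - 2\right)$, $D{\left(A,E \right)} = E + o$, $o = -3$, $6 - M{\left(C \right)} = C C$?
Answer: $-1120$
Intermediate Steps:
$M{\left(C \right)} = 6 - C^{2}$ ($M{\left(C \right)} = 6 - C C = 6 - C^{2}$)
$D{\left(A,E \right)} = -3 + E$ ($D{\left(A,E \right)} = E - 3 = -3 + E$)
$R{\left(f \right)} = -6 + f^{2} - f$ ($R{\left(f \right)} = \left(\left(6 - f^{2}\right) + f\right) \left(\left(-3 + 4\right) - 2\right) = \left(6 + f - f^{2}\right) \left(1 - 2\right) = \left(6 + f - f^{2}\right) \left(-1\right) = -6 + f^{2} - f$)
$10 \cdot 4 \left(1 - 3\right) R{\left(5 \right)} = 10 \cdot 4 \left(1 - 3\right) \left(-6 + 5^{2} - 5\right) = 40 \left(- 2 \left(-6 + 25 - 5\right)\right) = 40 \left(\left(-2\right) 14\right) = 40 \left(-28\right) = -1120$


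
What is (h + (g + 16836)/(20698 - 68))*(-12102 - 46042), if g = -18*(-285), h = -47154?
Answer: 28280225649888/10315 ≈ 2.7417e+9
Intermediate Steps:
g = 5130
(h + (g + 16836)/(20698 - 68))*(-12102 - 46042) = (-47154 + (5130 + 16836)/(20698 - 68))*(-12102 - 46042) = (-47154 + 21966/20630)*(-58144) = (-47154 + 21966*(1/20630))*(-58144) = (-47154 + 10983/10315)*(-58144) = -486382527/10315*(-58144) = 28280225649888/10315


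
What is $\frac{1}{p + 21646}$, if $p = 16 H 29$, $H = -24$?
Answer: $\frac{1}{10510} \approx 9.5148 \cdot 10^{-5}$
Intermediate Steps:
$p = -11136$ ($p = 16 \left(-24\right) 29 = \left(-384\right) 29 = -11136$)
$\frac{1}{p + 21646} = \frac{1}{-11136 + 21646} = \frac{1}{10510}$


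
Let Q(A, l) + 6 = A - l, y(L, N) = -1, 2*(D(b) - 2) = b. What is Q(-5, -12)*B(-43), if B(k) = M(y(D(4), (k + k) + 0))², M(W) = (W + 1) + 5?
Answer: 25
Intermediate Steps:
D(b) = 2 + b/2
Q(A, l) = -6 + A - l (Q(A, l) = -6 + (A - l) = -6 + A - l)
M(W) = 6 + W (M(W) = (1 + W) + 5 = 6 + W)
B(k) = 25 (B(k) = (6 - 1)² = 5² = 25)
Q(-5, -12)*B(-43) = (-6 - 5 - 1*(-12))*25 = (-6 - 5 + 12)*25 = 1*25 = 25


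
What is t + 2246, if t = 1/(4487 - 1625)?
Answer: 6428053/2862 ≈ 2246.0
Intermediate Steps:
t = 1/2862 ≈ 0.00034941
t + 2246 = 1/2862 + 2246 = 6428053/2862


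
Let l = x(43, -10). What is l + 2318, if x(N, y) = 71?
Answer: 2389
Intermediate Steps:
l = 71
l + 2318 = 71 + 2318 = 2389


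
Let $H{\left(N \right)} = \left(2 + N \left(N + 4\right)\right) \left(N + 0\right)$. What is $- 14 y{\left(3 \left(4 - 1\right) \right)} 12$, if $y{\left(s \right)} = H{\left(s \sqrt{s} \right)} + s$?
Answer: $-3807216$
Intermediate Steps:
$H{\left(N \right)} = N \left(2 + N \left(4 + N\right)\right)$ ($H{\left(N \right)} = \left(2 + N \left(4 + N\right)\right) N = N \left(2 + N \left(4 + N\right)\right)$)
$y{\left(s \right)} = s + s^{\frac{3}{2}} \left(2 + s^{3} + 4 s^{\frac{3}{2}}\right)$ ($y{\left(s \right)} = s \sqrt{s} \left(2 + \left(s \sqrt{s}\right)^{2} + 4 s \sqrt{s}\right) + s = s^{\frac{3}{2}} \left(2 + \left(s^{\frac{3}{2}}\right)^{2} + 4 s^{\frac{3}{2}}\right) + s = s^{\frac{3}{2}} \left(2 + s^{3} + 4 s^{\frac{3}{2}}\right) + s = s + s^{\frac{3}{2}} \left(2 + s^{3} + 4 s^{\frac{3}{2}}\right)$)
$- 14 y{\left(3 \left(4 - 1\right) \right)} 12 = - 14 \left(3 \left(4 - 1\right) + \left(3 \left(4 - 1\right)\right)^{\frac{3}{2}} \left(2 + \left(3 \left(4 - 1\right)\right)^{3} + 4 \left(3 \left(4 - 1\right)\right)^{\frac{3}{2}}\right)\right) 12 = - 14 \left(3 \cdot 3 + \left(3 \cdot 3\right)^{\frac{3}{2}} \left(2 + \left(3 \cdot 3\right)^{3} + 4 \left(3 \cdot 3\right)^{\frac{3}{2}}\right)\right) 12 = - 14 \left(9 + 9^{\frac{3}{2}} \left(2 + 9^{3} + 4 \cdot 9^{\frac{3}{2}}\right)\right) 12 = - 14 \left(9 + 27 \left(2 + 729 + 4 \cdot 27\right)\right) 12 = - 14 \left(9 + 27 \left(2 + 729 + 108\right)\right) 12 = - 14 \left(9 + 27 \cdot 839\right) 12 = - 14 \left(9 + 22653\right) 12 = \left(-14\right) 22662 \cdot 12 = \left(-317268\right) 12 = -3807216$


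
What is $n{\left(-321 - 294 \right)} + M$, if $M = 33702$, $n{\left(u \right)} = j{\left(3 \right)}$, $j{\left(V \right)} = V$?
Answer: $33705$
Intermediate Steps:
$n{\left(u \right)} = 3$
$n{\left(-321 - 294 \right)} + M = 3 + 33702 = 33705$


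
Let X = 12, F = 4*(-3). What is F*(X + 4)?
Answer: -192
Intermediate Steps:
F = -12
F*(X + 4) = -12*(12 + 4) = -12*16 = -192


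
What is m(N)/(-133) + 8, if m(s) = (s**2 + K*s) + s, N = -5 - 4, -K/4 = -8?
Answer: 1280/133 ≈ 9.6241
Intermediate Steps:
K = 32 (K = -4*(-8) = 32)
N = -9
m(s) = s**2 + 33*s (m(s) = (s**2 + 32*s) + s = s**2 + 33*s)
m(N)/(-133) + 8 = (-9*(33 - 9))/(-133) + 8 = -(-9)*24/133 + 8 = -1/133*(-216) + 8 = 216/133 + 8 = 1280/133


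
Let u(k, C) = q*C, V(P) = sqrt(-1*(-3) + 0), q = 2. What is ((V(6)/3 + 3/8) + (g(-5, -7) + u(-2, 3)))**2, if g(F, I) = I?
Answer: 139/192 - 5*sqrt(3)/12 ≈ 0.0022705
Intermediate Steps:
V(P) = sqrt(3) (V(P) = sqrt(3 + 0) = sqrt(3))
u(k, C) = 2*C
((V(6)/3 + 3/8) + (g(-5, -7) + u(-2, 3)))**2 = ((sqrt(3)/3 + 3/8) + (-7 + 2*3))**2 = ((sqrt(3)*(1/3) + 3*(1/8)) + (-7 + 6))**2 = ((sqrt(3)/3 + 3/8) - 1)**2 = ((3/8 + sqrt(3)/3) - 1)**2 = (-5/8 + sqrt(3)/3)**2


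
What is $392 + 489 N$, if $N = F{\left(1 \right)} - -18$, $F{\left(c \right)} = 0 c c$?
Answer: $9194$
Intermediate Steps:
$F{\left(c \right)} = 0$ ($F{\left(c \right)} = 0 c = 0$)
$N = 18$ ($N = 0 - -18 = 0 + 18 = 18$)
$392 + 489 N = 392 + 489 \cdot 18 = 392 + 8802 = 9194$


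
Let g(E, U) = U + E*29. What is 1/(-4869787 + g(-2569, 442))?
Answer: -1/4943846 ≈ -2.0227e-7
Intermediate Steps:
g(E, U) = U + 29*E
1/(-4869787 + g(-2569, 442)) = 1/(-4869787 + (442 + 29*(-2569))) = 1/(-4869787 + (442 - 74501)) = 1/(-4869787 - 74059) = 1/(-4943846) = -1/4943846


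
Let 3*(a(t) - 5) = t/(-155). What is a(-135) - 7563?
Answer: -234289/31 ≈ -7557.7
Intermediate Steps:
a(t) = 5 - t/465 (a(t) = 5 + (t/(-155))/3 = 5 + (t*(-1/155))/3 = 5 + (-t/155)/3 = 5 - t/465)
a(-135) - 7563 = (5 - 1/465*(-135)) - 7563 = (5 + 9/31) - 7563 = 164/31 - 7563 = -234289/31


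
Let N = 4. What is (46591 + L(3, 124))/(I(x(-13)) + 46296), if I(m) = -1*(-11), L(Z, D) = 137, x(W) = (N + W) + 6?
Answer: 46728/46307 ≈ 1.0091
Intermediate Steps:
x(W) = 10 + W (x(W) = (4 + W) + 6 = 10 + W)
I(m) = 11
(46591 + L(3, 124))/(I(x(-13)) + 46296) = (46591 + 137)/(11 + 46296) = 46728/46307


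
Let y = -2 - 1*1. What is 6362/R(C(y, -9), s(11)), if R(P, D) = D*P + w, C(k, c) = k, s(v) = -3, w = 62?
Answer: 6362/71 ≈ 89.606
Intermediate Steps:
y = -3 (y = -2 - 1 = -3)
R(P, D) = 62 + D*P (R(P, D) = D*P + 62 = 62 + D*P)
6362/R(C(y, -9), s(11)) = 6362/(62 - 3*(-3)) = 6362/(62 + 9) = 6362/71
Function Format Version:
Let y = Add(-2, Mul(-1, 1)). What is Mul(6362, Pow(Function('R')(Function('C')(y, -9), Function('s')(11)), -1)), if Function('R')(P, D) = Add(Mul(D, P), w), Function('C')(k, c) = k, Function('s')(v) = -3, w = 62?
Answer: Rational(6362, 71) ≈ 89.606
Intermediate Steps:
y = -3 (y = Add(-2, -1) = -3)
Function('R')(P, D) = Add(62, Mul(D, P)) (Function('R')(P, D) = Add(Mul(D, P), 62) = Add(62, Mul(D, P)))
Mul(6362, Pow(Function('R')(Function('C')(y, -9), Function('s')(11)), -1)) = Mul(6362, Pow(Add(62, Mul(-3, -3)), -1)) = Mul(6362, Pow(Add(62, 9), -1)) = Mul(6362, Pow(71, -1)) = Mul(6362, Rational(1, 71)) = Rational(6362, 71)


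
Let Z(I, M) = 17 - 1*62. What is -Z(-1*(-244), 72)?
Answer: 45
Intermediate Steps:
Z(I, M) = -45 (Z(I, M) = 17 - 62 = -45)
-Z(-1*(-244), 72) = -1*(-45) = 45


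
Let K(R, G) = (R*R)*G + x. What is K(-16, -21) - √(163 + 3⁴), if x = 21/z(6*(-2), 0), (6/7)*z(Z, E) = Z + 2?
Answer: -26889/5 - 2*√61 ≈ -5393.4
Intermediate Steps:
z(Z, E) = 7/3 + 7*Z/6 (z(Z, E) = 7*(Z + 2)/6 = 7*(2 + Z)/6 = 7/3 + 7*Z/6)
x = -9/5 (x = 21/(7/3 + 7*(6*(-2))/6) = 21/(7/3 + (7/6)*(-12)) = 21/(7/3 - 14) = 21/(-35/3) = 21*(-3/35) = -9/5 ≈ -1.8000)
K(R, G) = -9/5 + G*R² (K(R, G) = (R*R)*G - 9/5 = R²*G - 9/5 = G*R² - 9/5 = -9/5 + G*R²)
K(-16, -21) - √(163 + 3⁴) = (-9/5 - 21*(-16)²) - √(163 + 3⁴) = (-9/5 - 21*256) - √(163 + 81) = (-9/5 - 5376) - √244 = -26889/5 - 2*√61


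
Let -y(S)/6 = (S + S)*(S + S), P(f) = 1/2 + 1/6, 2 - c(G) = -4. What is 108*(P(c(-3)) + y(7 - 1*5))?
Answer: -10296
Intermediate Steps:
c(G) = 6 (c(G) = 2 - 1*(-4) = 2 + 4 = 6)
P(f) = ⅔ (P(f) = 1*(½) + 1*(⅙) = ½ + ⅙ = ⅔)
y(S) = -24*S² (y(S) = -6*(S + S)*(S + S) = -6*2*S*2*S = -24*S²)
108*(P(c(-3)) + y(7 - 1*5)) = 108*(⅔ - 24*(7 - 1*5)²) = 108*(⅔ - 24*(7 - 5)²) = 108*(⅔ - 24*2²) = 108*(⅔ - 24*4) = 108*(⅔ - 96) = 108*(-286/3) = -10296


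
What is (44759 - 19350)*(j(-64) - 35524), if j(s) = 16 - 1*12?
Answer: -902527680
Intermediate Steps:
j(s) = 4 (j(s) = 16 - 12 = 4)
(44759 - 19350)*(j(-64) - 35524) = (44759 - 19350)*(4 - 35524) = 25409*(-35520) = -902527680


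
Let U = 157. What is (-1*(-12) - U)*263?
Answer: -38135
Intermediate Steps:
(-1*(-12) - U)*263 = (-1*(-12) - 1*157)*263 = (12 - 157)*263 = -145*263 = -38135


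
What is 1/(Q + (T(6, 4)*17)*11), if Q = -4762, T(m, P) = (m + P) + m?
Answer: -1/1770 ≈ -0.00056497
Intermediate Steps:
T(m, P) = P + 2*m (T(m, P) = (P + m) + m = P + 2*m)
1/(Q + (T(6, 4)*17)*11) = 1/(-4762 + ((4 + 2*6)*17)*11) = 1/(-4762 + ((4 + 12)*17)*11) = 1/(-4762 + (16*17)*11) = 1/(-4762 + 272*11) = 1/(-4762 + 2992) = 1/(-1770) = -1/1770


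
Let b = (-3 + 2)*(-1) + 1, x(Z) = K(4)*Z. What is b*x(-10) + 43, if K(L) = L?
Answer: -37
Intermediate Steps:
x(Z) = 4*Z
b = 2 (b = -1*(-1) + 1 = 1 + 1 = 2)
b*x(-10) + 43 = 2*(4*(-10)) + 43 = 2*(-40) + 43 = -80 + 43 = -37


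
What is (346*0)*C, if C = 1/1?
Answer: 0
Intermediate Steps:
C = 1
(346*0)*C = (346*0)*1 = 0*1 = 0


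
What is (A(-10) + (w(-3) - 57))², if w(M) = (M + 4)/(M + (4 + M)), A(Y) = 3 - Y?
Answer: 7921/4 ≈ 1980.3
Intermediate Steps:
w(M) = (4 + M)/(4 + 2*M)
(A(-10) + (w(-3) - 57))² = ((3 - 1*(-10)) + ((4 - 3)/(2*(2 - 3)) - 57))² = ((3 + 10) + ((½)*1/(-1) - 57))² = (13 + ((½)*(-1)*1 - 57))² = (13 + (-½ - 57))² = (13 - 115/2)² = (-89/2)² = 7921/4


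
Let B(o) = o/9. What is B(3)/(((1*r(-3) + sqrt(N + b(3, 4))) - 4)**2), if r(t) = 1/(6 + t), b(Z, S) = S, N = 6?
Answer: 3/(-11 + 3*sqrt(10))**2 ≈ 1.3102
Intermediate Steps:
B(o) = o/9 (B(o) = o*(1/9) = o/9)
B(3)/(((1*r(-3) + sqrt(N + b(3, 4))) - 4)**2) = ((1/9)*3)/(((1/(6 - 3) + sqrt(6 + 4)) - 4)**2) = 1/(3*(((1/3 + sqrt(10)) - 4)**2)) = 1/(3*((-11/3 + sqrt(10))**2)) = 1/(3*(-11/3 + sqrt(10))**2)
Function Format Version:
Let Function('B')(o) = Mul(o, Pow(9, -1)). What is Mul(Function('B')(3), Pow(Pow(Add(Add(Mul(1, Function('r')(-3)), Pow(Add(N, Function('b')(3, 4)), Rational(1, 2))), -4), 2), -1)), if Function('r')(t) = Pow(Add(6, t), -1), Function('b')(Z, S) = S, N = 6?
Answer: Mul(3, Pow(Add(-11, Mul(3, Pow(10, Rational(1, 2)))), -2)) ≈ 1.3102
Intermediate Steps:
Function('B')(o) = Mul(Rational(1, 9), o) (Function('B')(o) = Mul(o, Rational(1, 9)) = Mul(Rational(1, 9), o))
Mul(Function('B')(3), Pow(Pow(Add(Add(Mul(1, Function('r')(-3)), Pow(Add(N, Function('b')(3, 4)), Rational(1, 2))), -4), 2), -1)) = Mul(Mul(Rational(1, 9), 3), Pow(Pow(Add(Add(Mul(1, Pow(Add(6, -3), -1)), Pow(Add(6, 4), Rational(1, 2))), -4), 2), -1)) = Mul(Rational(1, 3), Pow(Pow(Add(Add(Mul(1, Pow(3, -1)), Pow(10, Rational(1, 2))), -4), 2), -1)) = Mul(Rational(1, 3), Pow(Pow(Add(Add(Mul(1, Rational(1, 3)), Pow(10, Rational(1, 2))), -4), 2), -1)) = Mul(Rational(1, 3), Pow(Pow(Add(Add(Rational(1, 3), Pow(10, Rational(1, 2))), -4), 2), -1)) = Mul(Rational(1, 3), Pow(Pow(Add(Rational(-11, 3), Pow(10, Rational(1, 2))), 2), -1)) = Mul(Rational(1, 3), Pow(Add(Rational(-11, 3), Pow(10, Rational(1, 2))), -2))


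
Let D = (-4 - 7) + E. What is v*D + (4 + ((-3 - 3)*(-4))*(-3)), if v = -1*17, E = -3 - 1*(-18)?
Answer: -136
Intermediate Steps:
E = 15 (E = -3 + 18 = 15)
v = -17
D = 4 (D = (-4 - 7) + 15 = -11 + 15 = 4)
v*D + (4 + ((-3 - 3)*(-4))*(-3)) = -17*4 + (4 + ((-3 - 3)*(-4))*(-3)) = -68 + (4 - 6*(-4)*(-3)) = -68 + (4 + 24*(-3)) = -68 + (4 - 72) = -68 - 68 = -136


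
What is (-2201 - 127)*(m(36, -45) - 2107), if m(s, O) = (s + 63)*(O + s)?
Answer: 6979344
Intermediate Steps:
m(s, O) = (63 + s)*(O + s)
(-2201 - 127)*(m(36, -45) - 2107) = (-2201 - 127)*((36² + 63*(-45) + 63*36 - 45*36) - 2107) = -2328*((1296 - 2835 + 2268 - 1620) - 2107) = -2328*(-891 - 2107) = -2328*(-2998) = 6979344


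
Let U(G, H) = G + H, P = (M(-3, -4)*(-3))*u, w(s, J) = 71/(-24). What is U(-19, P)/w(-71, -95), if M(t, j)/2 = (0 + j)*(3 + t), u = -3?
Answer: 456/71 ≈ 6.4225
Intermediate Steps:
w(s, J) = -71/24 (w(s, J) = 71*(-1/24) = -71/24)
M(t, j) = 2*j*(3 + t) (M(t, j) = 2*((0 + j)*(3 + t)) = 2*(j*(3 + t)) = 2*j*(3 + t))
P = 0 (P = ((2*(-4)*(3 - 3))*(-3))*(-3) = ((2*(-4)*0)*(-3))*(-3) = (0*(-3))*(-3) = 0*(-3) = 0)
U(-19, P)/w(-71, -95) = (-19 + 0)/(-71/24) = -19*(-24/71) = 456/71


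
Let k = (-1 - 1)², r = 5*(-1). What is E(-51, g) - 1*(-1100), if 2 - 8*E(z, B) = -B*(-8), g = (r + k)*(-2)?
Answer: 4393/4 ≈ 1098.3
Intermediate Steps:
r = -5
k = 4 (k = (-2)² = 4)
g = 2 (g = (-5 + 4)*(-2) = -1*(-2) = 2)
E(z, B) = ¼ - B (E(z, B) = ¼ - (-1)*B*(-8)/8 = ¼ - (-1)*(-8*B)/8 = ¼ - B)
E(-51, g) - 1*(-1100) = (¼ - 1*2) - 1*(-1100) = (¼ - 2) + 1100 = -7/4 + 1100 = 4393/4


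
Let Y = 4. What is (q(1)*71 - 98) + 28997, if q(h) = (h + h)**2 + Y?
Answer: 29467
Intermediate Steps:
q(h) = 4 + 4*h**2 (q(h) = (h + h)**2 + 4 = (2*h)**2 + 4 = 4*h**2 + 4 = 4 + 4*h**2)
(q(1)*71 - 98) + 28997 = ((4 + 4*1**2)*71 - 98) + 28997 = ((4 + 4*1)*71 - 98) + 28997 = ((4 + 4)*71 - 98) + 28997 = (8*71 - 98) + 28997 = (568 - 98) + 28997 = 470 + 28997 = 29467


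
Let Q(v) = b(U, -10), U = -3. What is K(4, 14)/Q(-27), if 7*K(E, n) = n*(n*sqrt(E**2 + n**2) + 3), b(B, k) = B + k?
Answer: -6/13 - 56*sqrt(53)/13 ≈ -31.822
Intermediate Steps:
Q(v) = -13 (Q(v) = -3 - 10 = -13)
K(E, n) = n*(3 + n*sqrt(E**2 + n**2))/7 (K(E, n) = (n*(n*sqrt(E**2 + n**2) + 3))/7 = (n*(3 + n*sqrt(E**2 + n**2)))/7 = n*(3 + n*sqrt(E**2 + n**2))/7)
K(4, 14)/Q(-27) = ((1/7)*14*(3 + 14*sqrt(4**2 + 14**2)))/(-13) = ((1/7)*14*(3 + 14*sqrt(16 + 196)))*(-1/13) = ((1/7)*14*(3 + 14*sqrt(212)))*(-1/13) = ((1/7)*14*(3 + 14*(2*sqrt(53))))*(-1/13) = ((1/7)*14*(3 + 28*sqrt(53)))*(-1/13) = (6 + 56*sqrt(53))*(-1/13) = -6/13 - 56*sqrt(53)/13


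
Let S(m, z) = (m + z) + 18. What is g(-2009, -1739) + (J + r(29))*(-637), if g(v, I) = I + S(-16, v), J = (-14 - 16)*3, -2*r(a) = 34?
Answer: 64413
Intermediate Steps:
r(a) = -17 (r(a) = -1/2*34 = -17)
S(m, z) = 18 + m + z
J = -90 (J = -30*3 = -90)
g(v, I) = 2 + I + v (g(v, I) = I + (18 - 16 + v) = I + (2 + v) = 2 + I + v)
g(-2009, -1739) + (J + r(29))*(-637) = (2 - 1739 - 2009) + (-90 - 17)*(-637) = -3746 - 107*(-637) = -3746 + 68159 = 64413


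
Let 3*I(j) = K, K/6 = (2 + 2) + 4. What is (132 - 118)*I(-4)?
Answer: 224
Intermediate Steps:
K = 48 (K = 6*((2 + 2) + 4) = 6*(4 + 4) = 6*8 = 48)
I(j) = 16 (I(j) = (⅓)*48 = 16)
(132 - 118)*I(-4) = (132 - 118)*16 = 14*16 = 224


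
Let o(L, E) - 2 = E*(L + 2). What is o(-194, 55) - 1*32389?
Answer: -42947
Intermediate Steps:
o(L, E) = 2 + E*(2 + L) (o(L, E) = 2 + E*(L + 2) = 2 + E*(2 + L))
o(-194, 55) - 1*32389 = (2 + 2*55 + 55*(-194)) - 1*32389 = (2 + 110 - 10670) - 32389 = -10558 - 32389 = -42947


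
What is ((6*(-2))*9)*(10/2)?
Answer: -540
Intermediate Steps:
((6*(-2))*9)*(10/2) = (-12*9)*(10*(½)) = -108*5 = -540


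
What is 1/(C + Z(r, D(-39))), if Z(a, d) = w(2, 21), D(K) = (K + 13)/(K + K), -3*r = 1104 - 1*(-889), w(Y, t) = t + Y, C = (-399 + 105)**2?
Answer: 1/86459 ≈ 1.1566e-5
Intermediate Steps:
C = 86436 (C = (-294)**2 = 86436)
w(Y, t) = Y + t
r = -1993/3 (r = -(1104 - 1*(-889))/3 = -(1104 + 889)/3 = -1/3*1993 = -1993/3 ≈ -664.33)
D(K) = (13 + K)/(2*K) (D(K) = (13 + K)/((2*K)) = (13 + K)*(1/(2*K)) = (13 + K)/(2*K))
Z(a, d) = 23 (Z(a, d) = 2 + 21 = 23)
1/(C + Z(r, D(-39))) = 1/(86436 + 23) = 1/86459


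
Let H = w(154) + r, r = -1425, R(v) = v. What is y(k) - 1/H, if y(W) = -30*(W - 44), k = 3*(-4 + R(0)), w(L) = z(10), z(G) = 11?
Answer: 2375521/1414 ≈ 1680.0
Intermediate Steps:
w(L) = 11
k = -12 (k = 3*(-4 + 0) = 3*(-4) = -12)
y(W) = 1320 - 30*W (y(W) = -30*(-44 + W) = 1320 - 30*W)
H = -1414 (H = 11 - 1425 = -1414)
y(k) - 1/H = (1320 - 30*(-12)) - 1/(-1414) = (1320 + 360) - 1*(-1/1414) = 1680 + 1/1414 = 2375521/1414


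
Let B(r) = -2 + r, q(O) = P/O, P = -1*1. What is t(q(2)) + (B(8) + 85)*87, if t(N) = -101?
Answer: 7816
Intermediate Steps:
P = -1
q(O) = -1/O
t(q(2)) + (B(8) + 85)*87 = -101 + ((-2 + 8) + 85)*87 = -101 + (6 + 85)*87 = -101 + 91*87 = -101 + 7917 = 7816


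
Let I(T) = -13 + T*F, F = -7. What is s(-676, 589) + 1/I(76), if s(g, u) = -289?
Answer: -157506/545 ≈ -289.00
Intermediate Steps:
I(T) = -13 - 7*T (I(T) = -13 + T*(-7) = -13 - 7*T)
s(-676, 589) + 1/I(76) = -289 + 1/(-13 - 7*76) = -289 + 1/(-13 - 532) = -289 + 1/(-545) = -289 - 1/545 = -157506/545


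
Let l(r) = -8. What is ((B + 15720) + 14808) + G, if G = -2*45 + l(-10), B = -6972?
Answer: 23458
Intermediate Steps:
G = -98 (G = -2*45 - 8 = -90 - 8 = -98)
((B + 15720) + 14808) + G = ((-6972 + 15720) + 14808) - 98 = (8748 + 14808) - 98 = 23556 - 98 = 23458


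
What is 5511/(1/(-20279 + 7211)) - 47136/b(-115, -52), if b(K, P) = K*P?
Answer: -107666545044/1495 ≈ -7.2018e+7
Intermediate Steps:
5511/(1/(-20279 + 7211)) - 47136/b(-115, -52) = 5511/(1/(-20279 + 7211)) - 47136/((-115*(-52))) = 5511/(1/(-13068)) - 47136/5980 = 5511/(-1/13068) - 47136*1/5980 = 5511*(-13068) - 11784/1495 = -72017748 - 11784/1495 = -107666545044/1495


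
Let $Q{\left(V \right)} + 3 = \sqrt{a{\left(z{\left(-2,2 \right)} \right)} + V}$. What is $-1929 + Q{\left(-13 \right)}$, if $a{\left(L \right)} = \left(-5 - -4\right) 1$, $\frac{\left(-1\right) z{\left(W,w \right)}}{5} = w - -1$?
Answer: $-1932 + i \sqrt{14} \approx -1932.0 + 3.7417 i$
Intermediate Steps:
$z{\left(W,w \right)} = -5 - 5 w$ ($z{\left(W,w \right)} = - 5 \left(w - -1\right) = - 5 \left(w + 1\right) = - 5 \left(1 + w\right) = -5 - 5 w$)
$a{\left(L \right)} = -1$ ($a{\left(L \right)} = \left(-5 + 4\right) 1 = \left(-1\right) 1 = -1$)
$Q{\left(V \right)} = -3 + \sqrt{-1 + V}$
$-1929 + Q{\left(-13 \right)} = -1929 - \left(3 - \sqrt{-1 - 13}\right) = -1929 - \left(3 - \sqrt{-14}\right) = -1929 - \left(3 - i \sqrt{14}\right) = -1932 + i \sqrt{14}$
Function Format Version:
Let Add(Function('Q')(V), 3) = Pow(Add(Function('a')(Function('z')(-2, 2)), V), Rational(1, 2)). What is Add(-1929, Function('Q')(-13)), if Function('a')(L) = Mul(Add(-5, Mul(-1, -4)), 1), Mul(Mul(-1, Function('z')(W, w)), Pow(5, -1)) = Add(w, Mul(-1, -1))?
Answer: Add(-1932, Mul(I, Pow(14, Rational(1, 2)))) ≈ Add(-1932.0, Mul(3.7417, I))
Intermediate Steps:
Function('z')(W, w) = Add(-5, Mul(-5, w)) (Function('z')(W, w) = Mul(-5, Add(w, Mul(-1, -1))) = Mul(-5, Add(w, 1)) = Mul(-5, Add(1, w)) = Add(-5, Mul(-5, w)))
Function('a')(L) = -1 (Function('a')(L) = Mul(Add(-5, 4), 1) = Mul(-1, 1) = -1)
Function('Q')(V) = Add(-3, Pow(Add(-1, V), Rational(1, 2)))
Add(-1929, Function('Q')(-13)) = Add(-1929, Add(-3, Pow(Add(-1, -13), Rational(1, 2)))) = Add(-1929, Add(-3, Pow(-14, Rational(1, 2)))) = Add(-1929, Add(-3, Mul(I, Pow(14, Rational(1, 2))))) = Add(-1932, Mul(I, Pow(14, Rational(1, 2))))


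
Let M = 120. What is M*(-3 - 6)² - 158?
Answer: 9562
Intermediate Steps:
M*(-3 - 6)² - 158 = 120*(-3 - 6)² - 158 = 120*(-9)² - 158 = 120*81 - 158 = 9720 - 158 = 9562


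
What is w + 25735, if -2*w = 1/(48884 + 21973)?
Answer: 3647009789/141714 ≈ 25735.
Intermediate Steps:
w = -1/141714 (w = -1/(2*(48884 + 21973)) = -½/70857 = -½*1/70857 = -1/141714 ≈ -7.0565e-6)
w + 25735 = -1/141714 + 25735 = 3647009789/141714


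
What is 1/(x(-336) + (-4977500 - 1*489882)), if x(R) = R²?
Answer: -1/5354486 ≈ -1.8676e-7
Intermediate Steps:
1/(x(-336) + (-4977500 - 1*489882)) = 1/((-336)² + (-4977500 - 1*489882)) = 1/(112896 + (-4977500 - 489882)) = 1/(112896 - 5467382) = 1/(-5354486) = -1/5354486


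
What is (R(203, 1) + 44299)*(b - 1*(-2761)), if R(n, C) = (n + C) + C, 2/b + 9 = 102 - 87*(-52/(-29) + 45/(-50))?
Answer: 18800848312/153 ≈ 1.2288e+8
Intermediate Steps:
b = 20/153 (b = 2/(-9 + (102 - 87*(-52/(-29) + 45/(-50)))) = 2/(-9 + (102 - 87*(-52*(-1/29) + 45*(-1/50)))) = 2/(-9 + (102 - 87*(52/29 - 9/10))) = 2/(-9 + (102 - 87*259/290)) = 2/(-9 + (102 - 777/10)) = 2/(-9 + 243/10) = 2/(153/10) = 2*(10/153) = 20/153 ≈ 0.13072)
R(n, C) = n + 2*C (R(n, C) = (C + n) + C = n + 2*C)
(R(203, 1) + 44299)*(b - 1*(-2761)) = ((203 + 2*1) + 44299)*(20/153 - 1*(-2761)) = ((203 + 2) + 44299)*(20/153 + 2761) = (205 + 44299)*(422453/153) = 44504*(422453/153) = 18800848312/153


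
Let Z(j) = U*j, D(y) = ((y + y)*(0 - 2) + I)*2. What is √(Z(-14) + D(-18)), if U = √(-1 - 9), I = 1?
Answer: √(146 - 14*I*√10) ≈ 12.218 - 1.8117*I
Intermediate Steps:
U = I*√10 (U = √(-10) = I*√10 ≈ 3.1623*I)
D(y) = 2 - 8*y (D(y) = ((y + y)*(0 - 2) + 1)*2 = ((2*y)*(-2) + 1)*2 = (-4*y + 1)*2 = (1 - 4*y)*2 = 2 - 8*y)
Z(j) = I*j*√10 (Z(j) = (I*√10)*j = I*j*√10)
√(Z(-14) + D(-18)) = √(I*(-14)*√10 + (2 - 8*(-18))) = √(-14*I*√10 + (2 + 144)) = √(-14*I*√10 + 146) = √(146 - 14*I*√10)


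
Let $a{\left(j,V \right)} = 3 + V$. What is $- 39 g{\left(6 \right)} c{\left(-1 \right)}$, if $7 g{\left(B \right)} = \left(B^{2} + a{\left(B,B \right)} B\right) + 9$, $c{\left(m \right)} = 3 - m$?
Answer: $- \frac{15444}{7} \approx -2206.3$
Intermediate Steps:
$g{\left(B \right)} = \frac{9}{7} + \frac{B^{2}}{7} + \frac{B \left(3 + B\right)}{7}$ ($g{\left(B \right)} = \frac{\left(B^{2} + \left(3 + B\right) B\right) + 9}{7} = \frac{\left(B^{2} + B \left(3 + B\right)\right) + 9}{7} = \frac{9 + B^{2} + B \left(3 + B\right)}{7} = \frac{9}{7} + \frac{B^{2}}{7} + \frac{B \left(3 + B\right)}{7}$)
$- 39 g{\left(6 \right)} c{\left(-1 \right)} = - 39 \left(\frac{9}{7} + \frac{6^{2}}{7} + \frac{1}{7} \cdot 6 \left(3 + 6\right)\right) \left(3 - -1\right) = - 39 \left(\frac{9}{7} + \frac{1}{7} \cdot 36 + \frac{1}{7} \cdot 6 \cdot 9\right) \left(3 + 1\right) = - 39 \left(\frac{9}{7} + \frac{36}{7} + \frac{54}{7}\right) 4 = \left(-39\right) \frac{99}{7} \cdot 4 = \left(- \frac{3861}{7}\right) 4 = - \frac{15444}{7}$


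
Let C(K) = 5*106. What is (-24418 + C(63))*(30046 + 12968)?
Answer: -1027518432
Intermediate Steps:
C(K) = 530
(-24418 + C(63))*(30046 + 12968) = (-24418 + 530)*(30046 + 12968) = -23888*43014 = -1027518432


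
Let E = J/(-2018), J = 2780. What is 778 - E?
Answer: 786392/1009 ≈ 779.38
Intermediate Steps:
E = -1390/1009 (E = 2780/(-2018) = 2780*(-1/2018) = -1390/1009 ≈ -1.3776)
778 - E = 778 - 1*(-1390/1009) = 778 + 1390/1009 = 786392/1009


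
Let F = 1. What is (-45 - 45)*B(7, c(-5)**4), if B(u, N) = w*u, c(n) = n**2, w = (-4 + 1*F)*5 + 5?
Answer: 6300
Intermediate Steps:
w = -10 (w = (-4 + 1*1)*5 + 5 = (-4 + 1)*5 + 5 = -3*5 + 5 = -15 + 5 = -10)
B(u, N) = -10*u
(-45 - 45)*B(7, c(-5)**4) = (-45 - 45)*(-10*7) = -90*(-70) = 6300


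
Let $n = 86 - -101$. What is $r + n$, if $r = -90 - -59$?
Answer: $156$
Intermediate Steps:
$n = 187$ ($n = 86 + 101 = 187$)
$r = -31$ ($r = -90 + 59 = -31$)
$r + n = -31 + 187 = 156$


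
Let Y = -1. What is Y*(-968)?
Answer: 968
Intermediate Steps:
Y*(-968) = -1*(-968) = 968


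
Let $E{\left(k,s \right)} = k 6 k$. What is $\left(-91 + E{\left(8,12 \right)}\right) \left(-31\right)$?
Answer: $-9083$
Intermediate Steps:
$E{\left(k,s \right)} = 6 k^{2}$ ($E{\left(k,s \right)} = 6 k k = 6 k^{2}$)
$\left(-91 + E{\left(8,12 \right)}\right) \left(-31\right) = \left(-91 + 6 \cdot 8^{2}\right) \left(-31\right) = \left(-91 + 6 \cdot 64\right) \left(-31\right) = \left(-91 + 384\right) \left(-31\right) = 293 \left(-31\right) = -9083$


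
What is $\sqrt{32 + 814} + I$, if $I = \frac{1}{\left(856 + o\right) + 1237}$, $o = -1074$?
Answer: $\frac{1}{1019} + 3 \sqrt{94} \approx 29.087$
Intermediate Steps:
$I = \frac{1}{1019}$ ($I = \frac{1}{\left(856 - 1074\right) + 1237} = \frac{1}{-218 + 1237} = \frac{1}{1019} \approx 0.00098135$)
$\sqrt{32 + 814} + I = \sqrt{32 + 814} + \frac{1}{1019} = \sqrt{846} + \frac{1}{1019} = 3 \sqrt{94} + \frac{1}{1019} = \frac{1}{1019} + 3 \sqrt{94}$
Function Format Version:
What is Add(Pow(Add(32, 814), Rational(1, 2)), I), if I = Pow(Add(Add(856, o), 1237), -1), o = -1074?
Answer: Add(Rational(1, 1019), Mul(3, Pow(94, Rational(1, 2)))) ≈ 29.087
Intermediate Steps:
I = Rational(1, 1019) (I = Pow(Add(Add(856, -1074), 1237), -1) = Pow(Add(-218, 1237), -1) = Pow(1019, -1) = Rational(1, 1019) ≈ 0.00098135)
Add(Pow(Add(32, 814), Rational(1, 2)), I) = Add(Pow(Add(32, 814), Rational(1, 2)), Rational(1, 1019)) = Add(Pow(846, Rational(1, 2)), Rational(1, 1019)) = Add(Mul(3, Pow(94, Rational(1, 2))), Rational(1, 1019)) = Add(Rational(1, 1019), Mul(3, Pow(94, Rational(1, 2))))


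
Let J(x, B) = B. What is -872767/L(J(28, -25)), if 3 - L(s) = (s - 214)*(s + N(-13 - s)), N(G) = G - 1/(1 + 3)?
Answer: 3491068/12655 ≈ 275.86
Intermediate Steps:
N(G) = -¼ + G (N(G) = G - 1/4 = G + (¼)*(-1) = G - ¼ = -¼ + G)
L(s) = -5665/2 + 53*s/4 (L(s) = 3 - (s - 214)*(s + (-¼ + (-13 - s))) = 3 - (-214 + s)*(s + (-53/4 - s)) = 3 - (-214 + s)*(-53)/4 = 3 - (5671/2 - 53*s/4) = 3 + (-5671/2 + 53*s/4) = -5665/2 + 53*s/4)
-872767/L(J(28, -25)) = -872767/(-5665/2 + (53/4)*(-25)) = -872767/(-5665/2 - 1325/4) = -872767/(-12655/4) = -872767*(-4/12655) = 3491068/12655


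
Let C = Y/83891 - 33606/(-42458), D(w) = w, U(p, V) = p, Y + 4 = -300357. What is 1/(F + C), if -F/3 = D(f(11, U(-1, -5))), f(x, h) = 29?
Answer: -1780922039/159906960589 ≈ -0.011137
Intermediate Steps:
Y = -300361 (Y = -4 - 300357 = -300361)
F = -87 (F = -3*29 = -87)
C = -4966743196/1780922039 (C = -300361/83891 - 33606/(-42458) = -300361*1/83891 - 33606*(-1/42458) = -300361/83891 + 16803/21229 = -4966743196/1780922039 ≈ -2.7889)
1/(F + C) = 1/(-87 - 4966743196/1780922039) = 1/(-159906960589/1780922039) = -1780922039/159906960589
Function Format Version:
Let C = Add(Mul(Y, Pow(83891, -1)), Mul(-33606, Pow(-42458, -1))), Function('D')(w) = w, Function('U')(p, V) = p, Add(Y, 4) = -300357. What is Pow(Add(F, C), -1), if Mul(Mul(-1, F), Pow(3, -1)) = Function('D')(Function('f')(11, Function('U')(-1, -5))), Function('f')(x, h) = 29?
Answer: Rational(-1780922039, 159906960589) ≈ -0.011137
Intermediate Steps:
Y = -300361 (Y = Add(-4, -300357) = -300361)
F = -87 (F = Mul(-3, 29) = -87)
C = Rational(-4966743196, 1780922039) (C = Add(Mul(-300361, Pow(83891, -1)), Mul(-33606, Pow(-42458, -1))) = Add(Mul(-300361, Rational(1, 83891)), Mul(-33606, Rational(-1, 42458))) = Add(Rational(-300361, 83891), Rational(16803, 21229)) = Rational(-4966743196, 1780922039) ≈ -2.7889)
Pow(Add(F, C), -1) = Pow(Add(-87, Rational(-4966743196, 1780922039)), -1) = Pow(Rational(-159906960589, 1780922039), -1) = Rational(-1780922039, 159906960589)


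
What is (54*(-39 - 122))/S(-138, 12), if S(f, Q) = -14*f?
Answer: -9/2 ≈ -4.5000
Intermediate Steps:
(54*(-39 - 122))/S(-138, 12) = (54*(-39 - 122))/((-14*(-138))) = (54*(-161))/1932 = -8694*1/1932 = -9/2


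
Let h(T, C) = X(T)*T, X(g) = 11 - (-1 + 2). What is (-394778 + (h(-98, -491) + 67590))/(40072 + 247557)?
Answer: -328168/287629 ≈ -1.1409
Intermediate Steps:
X(g) = 10 (X(g) = 11 - 1*1 = 11 - 1 = 10)
h(T, C) = 10*T
(-394778 + (h(-98, -491) + 67590))/(40072 + 247557) = (-394778 + (10*(-98) + 67590))/(40072 + 247557) = (-394778 + (-980 + 67590))/287629 = (-394778 + 66610)*(1/287629) = -328168*1/287629 = -328168/287629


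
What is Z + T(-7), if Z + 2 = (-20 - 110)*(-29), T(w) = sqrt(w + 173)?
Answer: 3768 + sqrt(166) ≈ 3780.9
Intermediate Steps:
T(w) = sqrt(173 + w)
Z = 3768 (Z = -2 + (-20 - 110)*(-29) = -2 - 130*(-29) = -2 + 3770 = 3768)
Z + T(-7) = 3768 + sqrt(173 - 7) = 3768 + sqrt(166)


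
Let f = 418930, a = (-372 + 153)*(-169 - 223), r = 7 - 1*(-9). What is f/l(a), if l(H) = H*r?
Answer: 209465/686784 ≈ 0.30499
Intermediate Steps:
r = 16 (r = 7 + 9 = 16)
a = 85848 (a = -219*(-392) = 85848)
l(H) = 16*H (l(H) = H*16 = 16*H)
f/l(a) = 418930/((16*85848)) = 418930/1373568 = 418930*(1/1373568) = 209465/686784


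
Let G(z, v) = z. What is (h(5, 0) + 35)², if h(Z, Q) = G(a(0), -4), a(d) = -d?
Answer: 1225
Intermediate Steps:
h(Z, Q) = 0 (h(Z, Q) = -1*0 = 0)
(h(5, 0) + 35)² = (0 + 35)² = 35² = 1225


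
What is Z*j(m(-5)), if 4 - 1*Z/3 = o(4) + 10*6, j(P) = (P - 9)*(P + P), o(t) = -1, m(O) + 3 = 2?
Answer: -3300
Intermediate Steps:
m(O) = -1 (m(O) = -3 + 2 = -1)
j(P) = 2*P*(-9 + P) (j(P) = (-9 + P)*(2*P) = 2*P*(-9 + P))
Z = -165 (Z = 12 - 3*(-1 + 10*6) = 12 - 3*(-1 + 60) = 12 - 3*59 = 12 - 177 = -165)
Z*j(m(-5)) = -330*(-1)*(-9 - 1) = -330*(-1)*(-10) = -165*20 = -3300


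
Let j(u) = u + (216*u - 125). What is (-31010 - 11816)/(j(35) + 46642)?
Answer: -1127/1424 ≈ -0.79143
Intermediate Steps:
j(u) = -125 + 217*u (j(u) = u + (-125 + 216*u) = -125 + 217*u)
(-31010 - 11816)/(j(35) + 46642) = (-31010 - 11816)/((-125 + 217*35) + 46642) = -42826/((-125 + 7595) + 46642) = -42826/(7470 + 46642) = -42826/54112 = -42826*1/54112 = -1127/1424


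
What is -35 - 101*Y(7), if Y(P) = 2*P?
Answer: -1449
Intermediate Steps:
-35 - 101*Y(7) = -35 - 202*7 = -35 - 101*14 = -35 - 1414 = -1449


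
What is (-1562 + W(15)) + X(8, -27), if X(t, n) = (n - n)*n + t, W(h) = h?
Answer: -1539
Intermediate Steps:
X(t, n) = t (X(t, n) = 0*n + t = 0 + t = t)
(-1562 + W(15)) + X(8, -27) = (-1562 + 15) + 8 = -1547 + 8 = -1539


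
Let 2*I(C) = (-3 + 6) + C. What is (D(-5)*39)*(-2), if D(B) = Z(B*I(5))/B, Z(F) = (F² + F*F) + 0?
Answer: 12480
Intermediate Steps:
I(C) = 3/2 + C/2 (I(C) = ((-3 + 6) + C)/2 = (3 + C)/2 = 3/2 + C/2)
Z(F) = 2*F² (Z(F) = (F² + F²) + 0 = 2*F² + 0 = 2*F²)
D(B) = 32*B (D(B) = (2*(B*(3/2 + (½)*5))²)/B = (2*(B*(3/2 + 5/2))²)/B = (2*(B*4)²)/B = (2*(4*B)²)/B = (2*(16*B²))/B = (32*B²)/B = 32*B)
(D(-5)*39)*(-2) = ((32*(-5))*39)*(-2) = -160*39*(-2) = -6240*(-2) = 12480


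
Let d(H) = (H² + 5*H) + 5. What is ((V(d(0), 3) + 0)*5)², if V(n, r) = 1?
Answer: 25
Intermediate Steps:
d(H) = 5 + H² + 5*H
((V(d(0), 3) + 0)*5)² = ((1 + 0)*5)² = (1*5)² = 5² = 25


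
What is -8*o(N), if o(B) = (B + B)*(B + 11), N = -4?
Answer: 448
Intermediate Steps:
o(B) = 2*B*(11 + B) (o(B) = (2*B)*(11 + B) = 2*B*(11 + B))
-8*o(N) = -16*(-4)*(11 - 4) = -16*(-4)*7 = -8*(-56) = 448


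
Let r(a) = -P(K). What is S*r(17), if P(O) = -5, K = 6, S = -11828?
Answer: -59140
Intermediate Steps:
r(a) = 5 (r(a) = -1*(-5) = 5)
S*r(17) = -11828*5 = -59140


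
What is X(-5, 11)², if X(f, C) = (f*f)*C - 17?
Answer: 66564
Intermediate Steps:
X(f, C) = -17 + C*f² (X(f, C) = f²*C - 17 = C*f² - 17 = -17 + C*f²)
X(-5, 11)² = (-17 + 11*(-5)²)² = (-17 + 11*25)² = (-17 + 275)² = 258² = 66564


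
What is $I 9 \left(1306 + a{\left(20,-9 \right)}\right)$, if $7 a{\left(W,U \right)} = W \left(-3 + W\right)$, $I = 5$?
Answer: $\frac{426690}{7} \approx 60956.0$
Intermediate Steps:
$a{\left(W,U \right)} = \frac{W \left(-3 + W\right)}{7}$
$I 9 \left(1306 + a{\left(20,-9 \right)}\right) = 5 \cdot 9 \left(1306 + \frac{1}{7} \cdot 20 \left(-3 + 20\right)\right) = 45 \left(1306 + \frac{1}{7} \cdot 20 \cdot 17\right) = 45 \left(1306 + \frac{340}{7}\right) = 45 \cdot \frac{9482}{7} = \frac{426690}{7}$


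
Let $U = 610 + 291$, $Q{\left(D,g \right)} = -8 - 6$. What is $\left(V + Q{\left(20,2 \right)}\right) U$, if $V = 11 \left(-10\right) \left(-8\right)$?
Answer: $780266$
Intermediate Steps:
$Q{\left(D,g \right)} = -14$
$V = 880$ ($V = \left(-110\right) \left(-8\right) = 880$)
$U = 901$
$\left(V + Q{\left(20,2 \right)}\right) U = \left(880 - 14\right) 901 = 866 \cdot 901 = 780266$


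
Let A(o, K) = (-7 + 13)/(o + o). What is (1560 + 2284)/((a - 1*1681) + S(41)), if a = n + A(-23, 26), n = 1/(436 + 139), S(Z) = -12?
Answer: -2210300/973549 ≈ -2.2704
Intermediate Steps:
A(o, K) = 3/o (A(o, K) = 6/((2*o)) = 6*(1/(2*o)) = 3/o)
n = 1/575 ≈ 0.0017391
a = -74/575 (a = 1/575 + 3/(-23) = 1/575 + 3*(-1/23) = 1/575 - 3/23 = -74/575 ≈ -0.12870)
(1560 + 2284)/((a - 1*1681) + S(41)) = (1560 + 2284)/((-74/575 - 1*1681) - 12) = 3844/((-74/575 - 1681) - 12) = 3844/(-966649/575 - 12) = 3844/(-973549/575) = 3844*(-575/973549) = -2210300/973549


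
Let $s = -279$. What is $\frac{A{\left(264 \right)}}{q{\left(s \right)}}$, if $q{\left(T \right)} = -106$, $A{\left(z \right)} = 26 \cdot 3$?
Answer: $- \frac{39}{53} \approx -0.73585$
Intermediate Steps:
$A{\left(z \right)} = 78$
$\frac{A{\left(264 \right)}}{q{\left(s \right)}} = \frac{78}{-106} = 78 \left(- \frac{1}{106}\right) = - \frac{39}{53}$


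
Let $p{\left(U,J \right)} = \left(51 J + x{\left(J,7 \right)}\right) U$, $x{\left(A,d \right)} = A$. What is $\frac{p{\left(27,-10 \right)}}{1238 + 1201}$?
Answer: $- \frac{1560}{271} \approx -5.7565$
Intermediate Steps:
$p{\left(U,J \right)} = 52 J U$ ($p{\left(U,J \right)} = \left(51 J + J\right) U = 52 J U$)
$\frac{p{\left(27,-10 \right)}}{1238 + 1201} = \frac{52 \left(-10\right) 27}{1238 + 1201} = - \frac{14040}{2439} = \left(-14040\right) \frac{1}{2439} = - \frac{1560}{271}$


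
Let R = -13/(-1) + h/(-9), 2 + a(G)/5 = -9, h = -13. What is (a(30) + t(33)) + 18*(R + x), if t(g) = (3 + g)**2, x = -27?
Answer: 1015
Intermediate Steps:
a(G) = -55 (a(G) = -10 + 5*(-9) = -10 - 45 = -55)
R = 130/9 (R = -13/(-1) - 13/(-9) = -13*(-1) - 13*(-1/9) = 13 + 13/9 = 130/9 ≈ 14.444)
(a(30) + t(33)) + 18*(R + x) = (-55 + (3 + 33)**2) + 18*(130/9 - 27) = (-55 + 36**2) + 18*(-113/9) = (-55 + 1296) - 226 = 1241 - 226 = 1015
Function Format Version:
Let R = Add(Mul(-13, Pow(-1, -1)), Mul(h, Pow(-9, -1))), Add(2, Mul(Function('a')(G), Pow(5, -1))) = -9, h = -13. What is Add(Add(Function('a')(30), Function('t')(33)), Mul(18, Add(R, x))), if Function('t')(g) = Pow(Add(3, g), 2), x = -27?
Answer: 1015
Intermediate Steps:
Function('a')(G) = -55 (Function('a')(G) = Add(-10, Mul(5, -9)) = Add(-10, -45) = -55)
R = Rational(130, 9) (R = Add(Mul(-13, Pow(-1, -1)), Mul(-13, Pow(-9, -1))) = Add(Mul(-13, -1), Mul(-13, Rational(-1, 9))) = Add(13, Rational(13, 9)) = Rational(130, 9) ≈ 14.444)
Add(Add(Function('a')(30), Function('t')(33)), Mul(18, Add(R, x))) = Add(Add(-55, Pow(Add(3, 33), 2)), Mul(18, Add(Rational(130, 9), -27))) = Add(Add(-55, Pow(36, 2)), Mul(18, Rational(-113, 9))) = Add(Add(-55, 1296), -226) = Add(1241, -226) = 1015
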